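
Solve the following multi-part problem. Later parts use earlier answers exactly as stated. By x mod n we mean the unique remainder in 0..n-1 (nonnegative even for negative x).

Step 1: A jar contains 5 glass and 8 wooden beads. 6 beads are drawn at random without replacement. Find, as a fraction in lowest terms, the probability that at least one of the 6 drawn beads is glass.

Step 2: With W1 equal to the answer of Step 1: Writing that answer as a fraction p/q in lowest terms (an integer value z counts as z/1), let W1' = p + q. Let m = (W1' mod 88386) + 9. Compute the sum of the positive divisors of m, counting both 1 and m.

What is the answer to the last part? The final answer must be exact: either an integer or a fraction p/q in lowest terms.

Step 1: total draws C(13,6) = 1716; complement C(8,6) = 28; favorable 1716 - 28 = 1688; P = 422/429; answer 422/429
Step 2: W1 = 422/429; threaded value p + q = 851; m = 860; 860 = 2^2 * 5 * 43; sigma = (1 + 2 + 4) * (1 + 5) * (1 + 43) = 7 * 6 * 44 = 1848; answer 1848

1848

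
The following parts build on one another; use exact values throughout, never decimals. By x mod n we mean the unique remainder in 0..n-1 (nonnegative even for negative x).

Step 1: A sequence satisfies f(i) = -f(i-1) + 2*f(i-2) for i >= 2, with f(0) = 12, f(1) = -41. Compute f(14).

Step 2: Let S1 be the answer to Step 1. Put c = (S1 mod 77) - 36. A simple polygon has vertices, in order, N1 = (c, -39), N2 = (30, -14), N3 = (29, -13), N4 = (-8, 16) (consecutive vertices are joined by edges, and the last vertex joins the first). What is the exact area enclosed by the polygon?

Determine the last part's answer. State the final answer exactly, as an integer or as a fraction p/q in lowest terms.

1439

Step 1: f(2) = -1*(-41) + 2*(12) = 65; iterating: f(2)=65, f(3)=-147, f(4)=277, f(5)=-571, f(6)=1125, f(7)=-2267, f(8)=4517, f(9)=-9051, f(10)=18085, f(11)=-36187, f(12)=72357, f(13)=-144731, f(14)=289445; answer 289445
Step 2: S1 = 289445; c = -34; cross terms: (-34*-14 - 30*-39)=1646, (30*-13 - 29*-14)=16, (29*16 - -8*-13)=360, (-8*-39 - -34*16)=856; twice the area = |2878| = 2878; area = 1439; answer 1439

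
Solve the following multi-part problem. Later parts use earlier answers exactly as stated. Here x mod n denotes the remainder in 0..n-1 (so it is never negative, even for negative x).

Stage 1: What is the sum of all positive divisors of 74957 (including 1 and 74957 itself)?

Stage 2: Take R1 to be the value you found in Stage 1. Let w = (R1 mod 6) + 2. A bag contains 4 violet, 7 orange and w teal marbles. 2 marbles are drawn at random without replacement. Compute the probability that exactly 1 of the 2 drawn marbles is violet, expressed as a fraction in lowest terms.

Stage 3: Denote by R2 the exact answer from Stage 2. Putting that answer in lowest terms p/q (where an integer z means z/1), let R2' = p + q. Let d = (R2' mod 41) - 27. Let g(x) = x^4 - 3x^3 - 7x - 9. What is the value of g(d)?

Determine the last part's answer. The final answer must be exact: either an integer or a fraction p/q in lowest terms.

5679

Stage 1: 74957 = 23 * 3259; sigma = (1 + 23) * (1 + 3259) = 24 * 3260 = 78240; answer 78240
Stage 2: R1 = 78240; w = 2; total draws C(13,2) = 78; favorable C(4,1)*C(9,1) = 36; P = 6/13; answer 6/13
Stage 3: R2 = 6/13; threaded value p + q = 19; d = -8; 1*(-8)^4 - 3*(-8)^3 - 7*(-8)^1 - 9 = (4096) + (1536) + (56) + (-9) = 5679; answer 5679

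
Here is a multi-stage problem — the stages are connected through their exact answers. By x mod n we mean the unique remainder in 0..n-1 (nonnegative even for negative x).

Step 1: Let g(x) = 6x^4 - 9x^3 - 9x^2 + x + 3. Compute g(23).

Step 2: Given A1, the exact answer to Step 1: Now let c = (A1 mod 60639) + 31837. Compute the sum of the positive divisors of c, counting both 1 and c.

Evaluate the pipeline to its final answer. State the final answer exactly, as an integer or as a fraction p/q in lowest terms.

193680

Step 1: 6*(23)^4 - 9*(23)^3 - 9*(23)^2 + 1*(23)^1 + 3 = (1679046) + (-109503) + (-4761) + (23) + (3) = 1564808; answer 1564808
Step 2: A1 = 1564808; c = 80670; 80670 = 2 * 3 * 5 * 2689; sigma = (1 + 2) * (1 + 3) * (1 + 5) * (1 + 2689) = 3 * 4 * 6 * 2690 = 193680; answer 193680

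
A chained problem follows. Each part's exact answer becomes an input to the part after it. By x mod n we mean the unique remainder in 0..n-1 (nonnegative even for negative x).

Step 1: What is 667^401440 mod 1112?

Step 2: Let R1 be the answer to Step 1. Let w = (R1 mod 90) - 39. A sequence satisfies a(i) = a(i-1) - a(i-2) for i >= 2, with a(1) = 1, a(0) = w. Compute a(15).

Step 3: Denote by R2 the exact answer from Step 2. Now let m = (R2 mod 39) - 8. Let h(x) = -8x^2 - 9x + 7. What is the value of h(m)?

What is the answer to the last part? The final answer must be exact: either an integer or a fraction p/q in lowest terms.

Step 1: squarings mod 1112: 667^1=667, 667^2=89, 667^4=137, 667^8=977, 667^16=433, 667^32=673, 667^64=345, 667^128=41, 667^256=569, 667^512=169, 667^1024=761, 667^2048=881, 667^4096=1097, 667^8192=225, 667^16384=585, 667^32768=841, 667^65536=49, 667^131072=177, 667^262144=193; 667^401440 = 667^32 * 667^8192 * 667^131072 * 667^262144 = 25 (mod 1112); answer 25
Step 2: R1 = 25; w = -14; a(2) = 1*(1) - 1*(-14) = 15; iterating: a(2)=15, a(3)=14, a(4)=-1, a(5)=-15, a(6)=-14, a(7)=1, a(8)=15, a(9)=14, a(10)=-1, a(11)=-15, a(12)=-14, a(13)=1, a(14)=15, a(15)=14; answer 14
Step 3: R2 = 14; m = 6; -8*(6)^2 - 9*(6)^1 + 7 = (-288) + (-54) + (7) = -335; answer -335

-335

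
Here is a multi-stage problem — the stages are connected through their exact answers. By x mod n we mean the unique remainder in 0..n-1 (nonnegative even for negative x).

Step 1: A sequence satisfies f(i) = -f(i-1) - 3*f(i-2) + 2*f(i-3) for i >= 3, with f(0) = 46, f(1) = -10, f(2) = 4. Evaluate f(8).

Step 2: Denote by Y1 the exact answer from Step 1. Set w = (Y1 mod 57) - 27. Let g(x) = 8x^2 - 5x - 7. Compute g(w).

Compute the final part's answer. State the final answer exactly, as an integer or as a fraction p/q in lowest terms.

3293

Step 1: f(3) = -1*(4) - 3*(-10) + 2*(46) = 118; iterating: f(3)=118, f(4)=-150, f(5)=-196, f(6)=882, f(7)=-594, f(8)=-2444; answer -2444
Step 2: Y1 = -2444; w = -20; 8*(-20)^2 - 5*(-20)^1 - 7 = (3200) + (100) + (-7) = 3293; answer 3293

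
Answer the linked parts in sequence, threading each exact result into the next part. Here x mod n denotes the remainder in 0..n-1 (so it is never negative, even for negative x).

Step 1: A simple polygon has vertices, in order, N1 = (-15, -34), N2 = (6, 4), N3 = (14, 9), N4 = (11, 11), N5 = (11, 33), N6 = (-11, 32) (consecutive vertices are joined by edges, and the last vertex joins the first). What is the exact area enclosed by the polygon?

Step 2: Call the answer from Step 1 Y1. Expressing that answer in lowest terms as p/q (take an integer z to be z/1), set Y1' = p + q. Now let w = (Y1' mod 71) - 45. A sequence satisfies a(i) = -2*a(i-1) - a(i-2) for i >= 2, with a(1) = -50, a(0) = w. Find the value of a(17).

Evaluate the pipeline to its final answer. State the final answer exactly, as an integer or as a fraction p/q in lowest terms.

-1394

Step 1: cross terms: (-15*4 - 6*-34)=144, (6*9 - 14*4)=-2, (14*11 - 11*9)=55, (11*33 - 11*11)=242, (11*32 - -11*33)=715, (-11*-34 - -15*32)=854; twice the area = |2008| = 2008; area = 1004; answer 1004
Step 2: Y1 = 1004; threaded value p + q = 1005; w = -34; a(2) = -2*(-50) - 1*(-34) = 134; iterating: a(2)=134, a(3)=-218, a(4)=302, a(5)=-386, a(6)=470, a(7)=-554, a(8)=638, a(9)=-722, a(10)=806, a(11)=-890, a(12)=974, a(13)=-1058, a(14)=1142, a(15)=-1226, a(16)=1310, a(17)=-1394; answer -1394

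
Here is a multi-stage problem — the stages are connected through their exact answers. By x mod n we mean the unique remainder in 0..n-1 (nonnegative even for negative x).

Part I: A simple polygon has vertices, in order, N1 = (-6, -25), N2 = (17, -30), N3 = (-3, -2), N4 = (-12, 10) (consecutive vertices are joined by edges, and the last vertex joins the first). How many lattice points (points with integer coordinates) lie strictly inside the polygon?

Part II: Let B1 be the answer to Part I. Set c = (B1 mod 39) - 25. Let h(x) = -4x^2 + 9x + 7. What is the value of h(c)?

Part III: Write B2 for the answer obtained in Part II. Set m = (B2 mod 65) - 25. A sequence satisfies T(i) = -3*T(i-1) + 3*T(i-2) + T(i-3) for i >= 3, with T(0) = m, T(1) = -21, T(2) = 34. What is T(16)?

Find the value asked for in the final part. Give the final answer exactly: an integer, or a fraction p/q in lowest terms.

Part I: cross terms: (-6*-30 - 17*-25)=605, (17*-2 - -3*-30)=-124, (-3*10 - -12*-2)=-54, (-12*-25 - -6*10)=360; twice the area = |787| = 787; area = 787/2; boundary points = 1 + 4 + 3 + 1 = 9; strictly interior points = area - boundary/2 + 1 = 390; answer 390
Part II: B1 = 390; c = -25; -4*(-25)^2 + 9*(-25)^1 + 7 = (-2500) + (-225) + (7) = -2718; answer -2718
Part III: B2 = -2718; m = -13; T(3) = -3*(34) + 3*(-21) + 1*(-13) = -178; iterating: T(3)=-178, T(4)=615, T(5)=-2345, T(6)=8702, T(7)=-32526, T(8)=121339, T(9)=-452893, T(10)=1690170, T(11)=-6307850, T(12)=23541167, T(13)=-87856881, T(14)=327886294, T(15)=-1223688358, T(16)=4566867075; answer 4566867075

4566867075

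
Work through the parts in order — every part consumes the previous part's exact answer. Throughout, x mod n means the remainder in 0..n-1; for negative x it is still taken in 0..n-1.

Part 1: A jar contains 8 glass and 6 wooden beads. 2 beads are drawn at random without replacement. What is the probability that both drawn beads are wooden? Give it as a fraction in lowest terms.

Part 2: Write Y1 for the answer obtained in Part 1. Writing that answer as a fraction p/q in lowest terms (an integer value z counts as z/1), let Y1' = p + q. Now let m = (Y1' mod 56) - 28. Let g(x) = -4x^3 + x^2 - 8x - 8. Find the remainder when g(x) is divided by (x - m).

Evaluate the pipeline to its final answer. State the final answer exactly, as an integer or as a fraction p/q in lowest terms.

Part 1: total draws C(14,2) = 91; favorable C(6,2) = 15; P = 15/91; answer 15/91
Part 2: Y1 = 15/91; threaded value p + q = 106; m = 22; remainder = value at the root: -4*(22)^3 + 1*(22)^2 - 8*(22)^1 - 8 = (-42592) + (484) + (-176) + (-8) = -42292; answer -42292

-42292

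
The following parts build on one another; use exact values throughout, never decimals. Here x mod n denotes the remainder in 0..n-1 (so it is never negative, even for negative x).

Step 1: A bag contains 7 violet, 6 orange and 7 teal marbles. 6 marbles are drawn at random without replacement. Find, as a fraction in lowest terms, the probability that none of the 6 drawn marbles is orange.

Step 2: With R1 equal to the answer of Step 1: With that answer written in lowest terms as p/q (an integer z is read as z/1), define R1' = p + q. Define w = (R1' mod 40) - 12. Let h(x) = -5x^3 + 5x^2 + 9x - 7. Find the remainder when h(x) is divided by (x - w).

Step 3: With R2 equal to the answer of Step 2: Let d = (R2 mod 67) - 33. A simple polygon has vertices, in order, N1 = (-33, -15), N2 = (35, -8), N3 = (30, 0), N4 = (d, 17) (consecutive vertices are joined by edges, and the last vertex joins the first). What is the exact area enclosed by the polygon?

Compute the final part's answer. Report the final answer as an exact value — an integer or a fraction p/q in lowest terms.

Step 1: total draws C(20,6) = 38760; favorable C(14,6) = 3003; P = 1001/12920; answer 1001/12920
Step 2: R1 = 1001/12920; threaded value p + q = 13921; w = -11; remainder = value at the root: -5*(-11)^3 + 5*(-11)^2 + 9*(-11)^1 - 7 = (6655) + (605) + (-99) + (-7) = 7154; answer 7154
Step 3: R2 = 7154; d = 19; cross terms: (-33*-8 - 35*-15)=789, (35*0 - 30*-8)=240, (30*17 - 19*0)=510, (19*-15 - -33*17)=276; twice the area = |1815| = 1815; area = 1815/2; answer 1815/2

1815/2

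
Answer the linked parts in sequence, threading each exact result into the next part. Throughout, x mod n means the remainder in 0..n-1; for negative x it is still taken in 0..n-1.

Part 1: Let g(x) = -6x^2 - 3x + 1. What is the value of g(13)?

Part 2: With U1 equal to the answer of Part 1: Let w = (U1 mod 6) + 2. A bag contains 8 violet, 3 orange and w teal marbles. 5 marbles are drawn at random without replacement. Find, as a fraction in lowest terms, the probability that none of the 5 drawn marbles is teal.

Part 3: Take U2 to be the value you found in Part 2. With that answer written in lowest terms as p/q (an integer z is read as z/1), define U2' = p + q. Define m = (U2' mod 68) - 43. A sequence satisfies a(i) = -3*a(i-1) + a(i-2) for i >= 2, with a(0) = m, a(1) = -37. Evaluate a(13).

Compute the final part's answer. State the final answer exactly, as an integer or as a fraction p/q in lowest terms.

Part 1: -6*(13)^2 - 3*(13)^1 + 1 = (-1014) + (-39) + (1) = -1052; answer -1052
Part 2: U1 = -1052; w = 6; total draws C(17,5) = 6188; favorable C(11,5) = 462; P = 33/442; answer 33/442
Part 3: U2 = 33/442; threaded value p + q = 475; m = 24; a(2) = -3*(-37) + 1*(24) = 135; iterating: a(2)=135, a(3)=-442, a(4)=1461, a(5)=-4825, a(6)=15936, a(7)=-52633, a(8)=173835, a(9)=-574138, a(10)=1896249, a(11)=-6262885, a(12)=20684904, a(13)=-68317597; answer -68317597

-68317597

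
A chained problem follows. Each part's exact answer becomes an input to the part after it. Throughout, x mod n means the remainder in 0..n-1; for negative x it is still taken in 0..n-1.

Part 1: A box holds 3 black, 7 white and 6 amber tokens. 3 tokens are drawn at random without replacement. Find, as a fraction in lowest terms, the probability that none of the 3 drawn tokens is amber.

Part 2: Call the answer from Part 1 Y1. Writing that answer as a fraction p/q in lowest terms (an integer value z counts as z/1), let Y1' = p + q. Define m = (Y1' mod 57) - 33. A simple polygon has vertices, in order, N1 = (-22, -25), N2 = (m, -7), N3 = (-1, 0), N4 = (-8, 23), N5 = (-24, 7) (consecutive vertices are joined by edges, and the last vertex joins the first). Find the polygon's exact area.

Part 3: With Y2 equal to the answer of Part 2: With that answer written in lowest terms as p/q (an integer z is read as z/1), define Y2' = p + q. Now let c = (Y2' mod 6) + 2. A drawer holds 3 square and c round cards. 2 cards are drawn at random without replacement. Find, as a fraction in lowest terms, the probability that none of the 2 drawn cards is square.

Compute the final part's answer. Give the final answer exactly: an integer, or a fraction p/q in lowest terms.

2/7

Part 1: total draws C(16,3) = 560; favorable C(10,3) = 120; P = 3/14; answer 3/14
Part 2: Y1 = 3/14; threaded value p + q = 17; m = -16; cross terms: (-22*-7 - -16*-25)=-246, (-16*0 - -1*-7)=-7, (-1*23 - -8*0)=-23, (-8*7 - -24*23)=496, (-24*-25 - -22*7)=754; twice the area = |974| = 974; area = 487; answer 487
Part 3: Y2 = 487; threaded value p + q = 488; c = 4; total draws C(7,2) = 21; favorable C(4,2) = 6; P = 2/7; answer 2/7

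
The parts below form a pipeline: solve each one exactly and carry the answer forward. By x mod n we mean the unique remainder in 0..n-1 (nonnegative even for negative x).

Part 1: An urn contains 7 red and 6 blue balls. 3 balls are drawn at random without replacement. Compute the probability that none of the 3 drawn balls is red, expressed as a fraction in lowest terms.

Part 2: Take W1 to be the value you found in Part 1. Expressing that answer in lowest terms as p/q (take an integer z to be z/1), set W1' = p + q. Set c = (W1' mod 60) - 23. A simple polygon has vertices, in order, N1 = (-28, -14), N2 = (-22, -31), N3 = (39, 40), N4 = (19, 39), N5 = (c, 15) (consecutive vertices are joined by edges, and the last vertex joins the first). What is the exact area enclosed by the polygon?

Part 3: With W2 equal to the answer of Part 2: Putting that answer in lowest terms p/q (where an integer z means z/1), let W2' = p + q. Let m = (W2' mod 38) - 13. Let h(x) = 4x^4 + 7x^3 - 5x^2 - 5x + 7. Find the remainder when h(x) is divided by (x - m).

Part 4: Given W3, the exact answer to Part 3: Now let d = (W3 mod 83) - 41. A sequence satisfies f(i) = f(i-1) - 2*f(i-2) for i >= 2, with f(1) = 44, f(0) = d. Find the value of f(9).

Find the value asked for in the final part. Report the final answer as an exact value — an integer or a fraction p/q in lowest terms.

Part 1: total draws C(13,3) = 286; favorable C(6,3) = 20; P = 10/143; answer 10/143
Part 2: W1 = 10/143; threaded value p + q = 153; c = 10; cross terms: (-28*-31 - -22*-14)=560, (-22*40 - 39*-31)=329, (39*39 - 19*40)=761, (19*15 - 10*39)=-105, (10*-14 - -28*15)=280; twice the area = |1825| = 1825; area = 1825/2; answer 1825/2
Part 3: W2 = 1825/2; threaded value p + q = 1827; m = -10; remainder = value at the root: 4*(-10)^4 + 7*(-10)^3 - 5*(-10)^2 - 5*(-10)^1 + 7 = (40000) + (-7000) + (-500) + (50) + (7) = 32557; answer 32557
Part 4: W3 = 32557; d = -20; f(2) = 1*(44) - 2*(-20) = 84; iterating: f(2)=84, f(3)=-4, f(4)=-172, f(5)=-164, f(6)=180, f(7)=508, f(8)=148, f(9)=-868; answer -868

-868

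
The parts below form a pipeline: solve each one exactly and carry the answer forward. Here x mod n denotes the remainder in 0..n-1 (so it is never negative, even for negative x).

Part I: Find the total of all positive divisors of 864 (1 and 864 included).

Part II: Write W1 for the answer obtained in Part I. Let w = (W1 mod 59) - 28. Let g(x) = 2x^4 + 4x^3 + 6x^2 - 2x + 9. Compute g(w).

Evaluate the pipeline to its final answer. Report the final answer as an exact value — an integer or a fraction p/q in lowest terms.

88965

Part I: 864 = 2^5 * 3^3; sigma = (1 + 2 + 4 + 8 + 16 + 32) * (1 + 3 + 9 + 27) = 63 * 40 = 2520; answer 2520
Part II: W1 = 2520; w = 14; 2*(14)^4 + 4*(14)^3 + 6*(14)^2 - 2*(14)^1 + 9 = (76832) + (10976) + (1176) + (-28) + (9) = 88965; answer 88965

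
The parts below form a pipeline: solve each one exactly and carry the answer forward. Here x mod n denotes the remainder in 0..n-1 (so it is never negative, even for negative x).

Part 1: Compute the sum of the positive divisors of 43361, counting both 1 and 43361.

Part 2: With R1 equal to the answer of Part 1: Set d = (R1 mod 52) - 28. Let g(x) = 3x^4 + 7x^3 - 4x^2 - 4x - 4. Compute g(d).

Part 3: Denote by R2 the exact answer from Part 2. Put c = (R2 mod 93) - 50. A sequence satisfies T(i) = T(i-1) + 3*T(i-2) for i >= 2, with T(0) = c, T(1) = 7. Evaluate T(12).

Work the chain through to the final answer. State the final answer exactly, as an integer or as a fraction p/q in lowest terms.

Part 1: 43361 = 131 * 331; sigma = (1 + 131) * (1 + 331) = 132 * 332 = 43824; answer 43824
Part 2: R1 = 43824; d = 12; 3*(12)^4 + 7*(12)^3 - 4*(12)^2 - 4*(12)^1 - 4 = (62208) + (12096) + (-576) + (-48) + (-4) = 73676; answer 73676
Part 3: R2 = 73676; c = -30; T(2) = 1*(7) + 3*(-30) = -83; iterating: T(2)=-83, T(3)=-62, T(4)=-311, T(5)=-497, T(6)=-1430, T(7)=-2921, T(8)=-7211, T(9)=-15974, T(10)=-37607, T(11)=-85529, T(12)=-198350; answer -198350

-198350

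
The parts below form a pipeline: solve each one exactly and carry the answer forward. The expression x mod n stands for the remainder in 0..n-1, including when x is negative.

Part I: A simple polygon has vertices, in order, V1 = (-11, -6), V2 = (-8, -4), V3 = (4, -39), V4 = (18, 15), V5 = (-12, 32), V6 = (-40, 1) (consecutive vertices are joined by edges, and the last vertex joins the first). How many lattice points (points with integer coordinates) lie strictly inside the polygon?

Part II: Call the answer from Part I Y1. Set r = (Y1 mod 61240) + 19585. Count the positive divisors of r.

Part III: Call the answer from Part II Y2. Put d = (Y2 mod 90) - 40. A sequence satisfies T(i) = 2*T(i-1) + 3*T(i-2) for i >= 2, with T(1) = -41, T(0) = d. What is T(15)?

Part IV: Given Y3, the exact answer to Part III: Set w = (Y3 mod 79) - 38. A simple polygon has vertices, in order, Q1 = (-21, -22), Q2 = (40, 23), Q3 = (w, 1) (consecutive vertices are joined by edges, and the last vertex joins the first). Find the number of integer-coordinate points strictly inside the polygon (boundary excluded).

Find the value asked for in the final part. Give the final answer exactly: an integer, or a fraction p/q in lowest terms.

Part I: cross terms: (-11*-4 - -8*-6)=-4, (-8*-39 - 4*-4)=328, (4*15 - 18*-39)=762, (18*32 - -12*15)=756, (-12*1 - -40*32)=1268, (-40*-6 - -11*1)=251; twice the area = |3361| = 3361; area = 3361/2; boundary points = 1 + 1 + 2 + 1 + 1 + 1 = 7; strictly interior points = area - boundary/2 + 1 = 1678; answer 1678
Part II: Y1 = 1678; r = 21263; 21263 = 11 * 1933; number of divisors = (1+1) * (1+1) = 4; answer 4
Part III: Y2 = 4; d = -36; T(2) = 2*(-41) + 3*(-36) = -190; iterating: T(2)=-190, T(3)=-503, T(4)=-1576, T(5)=-4661, T(6)=-14050, T(7)=-42083, T(8)=-126316, T(9)=-378881, T(10)=-1136710, T(11)=-3410063, T(12)=-10230256, T(13)=-30690701, T(14)=-92072170, T(15)=-276216443; answer -276216443
Part IV: Y3 = -276216443; w = -12; cross terms: (-21*23 - 40*-22)=397, (40*1 - -12*23)=316, (-12*-22 - -21*1)=285; twice the area = |998| = 998; area = 499; boundary points = 1 + 2 + 1 = 4; strictly interior points = area - boundary/2 + 1 = 498; answer 498

498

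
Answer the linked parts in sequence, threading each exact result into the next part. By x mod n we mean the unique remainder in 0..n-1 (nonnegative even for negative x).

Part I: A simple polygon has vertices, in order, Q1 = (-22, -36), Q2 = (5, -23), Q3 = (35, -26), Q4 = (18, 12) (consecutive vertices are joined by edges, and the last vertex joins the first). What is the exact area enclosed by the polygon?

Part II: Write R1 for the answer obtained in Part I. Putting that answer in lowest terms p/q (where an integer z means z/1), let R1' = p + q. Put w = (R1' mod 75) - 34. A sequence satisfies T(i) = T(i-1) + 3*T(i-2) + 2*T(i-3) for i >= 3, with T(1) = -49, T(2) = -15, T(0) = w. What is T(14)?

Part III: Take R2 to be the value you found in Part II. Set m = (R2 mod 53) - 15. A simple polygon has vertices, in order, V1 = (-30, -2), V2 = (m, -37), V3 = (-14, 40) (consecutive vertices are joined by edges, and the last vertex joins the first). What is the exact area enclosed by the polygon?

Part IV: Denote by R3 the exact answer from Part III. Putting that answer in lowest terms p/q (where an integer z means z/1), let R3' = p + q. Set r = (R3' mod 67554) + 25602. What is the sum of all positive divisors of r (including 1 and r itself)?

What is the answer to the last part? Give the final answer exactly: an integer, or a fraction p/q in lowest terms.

54873

Part I: cross terms: (-22*-23 - 5*-36)=686, (5*-26 - 35*-23)=675, (35*12 - 18*-26)=888, (18*-36 - -22*12)=-384; twice the area = |1865| = 1865; area = 1865/2; answer 1865/2
Part II: R1 = 1865/2; threaded value p + q = 1867; w = 33; T(3) = 1*(-15) + 3*(-49) + 2*(33) = -96; iterating: T(3)=-96, T(4)=-239, T(5)=-557, T(6)=-1466, T(7)=-3615, T(8)=-9127, T(9)=-22904, T(10)=-57515, T(11)=-144481, T(12)=-362834, T(13)=-911307, T(14)=-2288771; answer -2288771
Part III: R2 = -2288771; m = 19; cross terms: (-30*-37 - 19*-2)=1148, (19*40 - -14*-37)=242, (-14*-2 - -30*40)=1228; twice the area = |2618| = 2618; area = 1309; answer 1309
Part IV: R3 = 1309; threaded value p + q = 1310; r = 26912; 26912 = 2^5 * 29^2; sigma = (1 + 2 + 4 + 8 + 16 + 32) * (1 + 29 + 841) = 63 * 871 = 54873; answer 54873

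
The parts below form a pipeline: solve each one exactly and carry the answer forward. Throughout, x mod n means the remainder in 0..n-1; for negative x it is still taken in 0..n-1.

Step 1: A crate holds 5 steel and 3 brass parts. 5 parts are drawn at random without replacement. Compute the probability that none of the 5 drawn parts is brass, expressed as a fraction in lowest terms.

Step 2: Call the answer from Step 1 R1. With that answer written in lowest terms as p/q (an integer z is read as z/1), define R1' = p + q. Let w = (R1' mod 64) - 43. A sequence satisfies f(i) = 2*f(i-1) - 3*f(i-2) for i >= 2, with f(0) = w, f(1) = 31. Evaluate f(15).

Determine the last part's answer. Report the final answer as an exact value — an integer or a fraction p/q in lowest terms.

34543

Step 1: total draws C(8,5) = 56; favorable C(5,5) = 1; P = 1/56; answer 1/56
Step 2: R1 = 1/56; threaded value p + q = 57; w = 14; f(2) = 2*(31) - 3*(14) = 20; iterating: f(2)=20, f(3)=-53, f(4)=-166, f(5)=-173, f(6)=152, f(7)=823, f(8)=1190, f(9)=-89, f(10)=-3748, f(11)=-7229, f(12)=-3214, f(13)=15259, f(14)=40160, f(15)=34543; answer 34543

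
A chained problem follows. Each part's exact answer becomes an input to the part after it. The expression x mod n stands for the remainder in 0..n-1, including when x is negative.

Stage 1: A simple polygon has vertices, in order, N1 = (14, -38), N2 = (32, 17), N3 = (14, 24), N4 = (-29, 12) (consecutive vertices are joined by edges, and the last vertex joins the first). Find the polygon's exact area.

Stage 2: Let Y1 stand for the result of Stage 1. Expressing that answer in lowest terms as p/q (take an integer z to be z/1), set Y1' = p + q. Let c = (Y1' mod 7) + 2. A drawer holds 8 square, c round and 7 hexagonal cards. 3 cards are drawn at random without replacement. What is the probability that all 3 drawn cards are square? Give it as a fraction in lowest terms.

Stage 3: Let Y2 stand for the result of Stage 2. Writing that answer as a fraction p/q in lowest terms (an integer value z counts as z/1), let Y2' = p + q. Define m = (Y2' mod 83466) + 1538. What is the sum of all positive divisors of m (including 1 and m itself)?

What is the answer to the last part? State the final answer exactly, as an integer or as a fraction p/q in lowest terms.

2808

Stage 1: cross terms: (14*17 - 32*-38)=1454, (32*24 - 14*17)=530, (14*12 - -29*24)=864, (-29*-38 - 14*12)=934; twice the area = |3782| = 3782; area = 1891; answer 1891
Stage 2: Y1 = 1891; threaded value p + q = 1892; c = 4; total draws C(19,3) = 969; favorable C(8,3) = 56; P = 56/969; answer 56/969
Stage 3: Y2 = 56/969; threaded value p + q = 1025; m = 2563; 2563 = 11 * 233; sigma = (1 + 11) * (1 + 233) = 12 * 234 = 2808; answer 2808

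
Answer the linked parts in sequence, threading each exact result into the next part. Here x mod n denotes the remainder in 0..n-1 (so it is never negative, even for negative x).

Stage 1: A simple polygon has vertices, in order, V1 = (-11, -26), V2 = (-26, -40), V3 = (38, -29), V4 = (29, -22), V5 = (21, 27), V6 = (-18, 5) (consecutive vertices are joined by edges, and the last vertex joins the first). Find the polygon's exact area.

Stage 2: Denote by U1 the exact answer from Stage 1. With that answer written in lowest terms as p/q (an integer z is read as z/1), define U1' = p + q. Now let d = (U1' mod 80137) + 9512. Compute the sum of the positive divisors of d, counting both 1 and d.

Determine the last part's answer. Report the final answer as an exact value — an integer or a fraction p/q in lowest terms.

Stage 1: cross terms: (-11*-40 - -26*-26)=-236, (-26*-29 - 38*-40)=2274, (38*-22 - 29*-29)=5, (29*27 - 21*-22)=1245, (21*5 - -18*27)=591, (-18*-26 - -11*5)=523; twice the area = |4402| = 4402; area = 2201; answer 2201
Stage 2: U1 = 2201; threaded value p + q = 2202; d = 11714; 11714 = 2 * 5857; sigma = (1 + 2) * (1 + 5857) = 3 * 5858 = 17574; answer 17574

17574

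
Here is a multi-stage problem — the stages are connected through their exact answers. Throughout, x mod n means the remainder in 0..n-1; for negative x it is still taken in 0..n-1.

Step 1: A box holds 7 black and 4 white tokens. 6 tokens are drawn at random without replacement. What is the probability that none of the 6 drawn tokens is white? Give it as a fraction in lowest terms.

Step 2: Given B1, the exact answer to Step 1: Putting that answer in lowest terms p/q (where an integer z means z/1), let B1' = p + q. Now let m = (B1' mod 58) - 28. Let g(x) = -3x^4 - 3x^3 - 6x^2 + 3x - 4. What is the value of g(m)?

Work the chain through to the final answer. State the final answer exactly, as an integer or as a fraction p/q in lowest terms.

-372613

Step 1: total draws C(11,6) = 462; favorable C(7,6) = 7; P = 1/66; answer 1/66
Step 2: B1 = 1/66; threaded value p + q = 67; m = -19; -3*(-19)^4 - 3*(-19)^3 - 6*(-19)^2 + 3*(-19)^1 - 4 = (-390963) + (20577) + (-2166) + (-57) + (-4) = -372613; answer -372613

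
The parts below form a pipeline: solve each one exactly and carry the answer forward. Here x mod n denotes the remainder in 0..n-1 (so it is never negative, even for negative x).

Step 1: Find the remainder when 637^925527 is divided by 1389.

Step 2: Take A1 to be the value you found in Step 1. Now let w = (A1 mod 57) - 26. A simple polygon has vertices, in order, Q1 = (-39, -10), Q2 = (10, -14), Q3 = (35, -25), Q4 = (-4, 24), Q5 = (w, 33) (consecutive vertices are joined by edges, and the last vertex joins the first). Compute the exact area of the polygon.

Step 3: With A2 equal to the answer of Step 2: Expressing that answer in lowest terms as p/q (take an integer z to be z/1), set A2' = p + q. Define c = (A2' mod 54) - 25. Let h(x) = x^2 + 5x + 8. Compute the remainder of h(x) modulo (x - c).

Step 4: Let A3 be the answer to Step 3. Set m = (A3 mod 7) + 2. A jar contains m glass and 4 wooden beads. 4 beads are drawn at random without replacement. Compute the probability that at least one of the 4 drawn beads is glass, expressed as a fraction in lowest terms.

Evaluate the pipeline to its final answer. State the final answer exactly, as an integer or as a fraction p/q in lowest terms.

69/70

Step 1: squarings mod 1389: 637^1=637, 637^2=181, 637^4=814, 637^8=43, 637^16=460, 637^32=472, 637^64=544, 637^128=79, 637^256=685, 637^512=1132, 637^1024=766, 637^2048=598, 637^4096=631, 637^8192=907, 637^16384=361, 637^32768=1144, 637^65536=298, 637^131072=1297, 637^262144=130, 637^524288=232; 637^925527 = 637^1 * 637^2 * 637^4 * 637^16 * 637^64 * 637^256 * 637^512 * 637^1024 * 637^2048 * 637^4096 * 637^131072 * 637^262144 * 637^524288 = 856 (mod 1389); answer 856
Step 2: A1 = 856; w = -25; cross terms: (-39*-14 - 10*-10)=646, (10*-25 - 35*-14)=240, (35*24 - -4*-25)=740, (-4*33 - -25*24)=468, (-25*-10 - -39*33)=1537; twice the area = |3631| = 3631; area = 3631/2; answer 3631/2
Step 3: A2 = 3631/2; threaded value p + q = 3633; c = -10; remainder = value at the root: 1*(-10)^2 + 5*(-10)^1 + 8 = (100) + (-50) + (8) = 58; answer 58
Step 4: A3 = 58; m = 4; total draws C(8,4) = 70; complement C(4,4) = 1; favorable 70 - 1 = 69; P = 69/70; answer 69/70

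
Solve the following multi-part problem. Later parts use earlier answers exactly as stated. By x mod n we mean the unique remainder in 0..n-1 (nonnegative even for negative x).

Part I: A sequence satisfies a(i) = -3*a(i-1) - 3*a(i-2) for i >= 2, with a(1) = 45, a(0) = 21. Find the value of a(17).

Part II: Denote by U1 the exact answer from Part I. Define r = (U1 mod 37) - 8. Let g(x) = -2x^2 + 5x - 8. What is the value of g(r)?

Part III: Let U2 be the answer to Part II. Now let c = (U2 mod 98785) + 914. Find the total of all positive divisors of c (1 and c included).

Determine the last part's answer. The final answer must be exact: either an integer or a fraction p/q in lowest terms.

Part I: a(2) = -3*(45) - 3*(21) = -198; iterating: a(2)=-198, a(3)=459, a(4)=-783, a(5)=972, a(6)=-567, a(7)=-1215, a(8)=5346, a(9)=-12393, a(10)=21141, a(11)=-26244, a(12)=15309, a(13)=32805, a(14)=-144342, a(15)=334611, a(16)=-570807, a(17)=708588; answer 708588
Part II: U1 = 708588; r = -7; -2*(-7)^2 + 5*(-7)^1 - 8 = (-98) + (-35) + (-8) = -141; answer -141
Part III: U2 = -141; c = 99558; 99558 = 2 * 3^2 * 5531; sigma = (1 + 2) * (1 + 3 + 9) * (1 + 5531) = 3 * 13 * 5532 = 215748; answer 215748

215748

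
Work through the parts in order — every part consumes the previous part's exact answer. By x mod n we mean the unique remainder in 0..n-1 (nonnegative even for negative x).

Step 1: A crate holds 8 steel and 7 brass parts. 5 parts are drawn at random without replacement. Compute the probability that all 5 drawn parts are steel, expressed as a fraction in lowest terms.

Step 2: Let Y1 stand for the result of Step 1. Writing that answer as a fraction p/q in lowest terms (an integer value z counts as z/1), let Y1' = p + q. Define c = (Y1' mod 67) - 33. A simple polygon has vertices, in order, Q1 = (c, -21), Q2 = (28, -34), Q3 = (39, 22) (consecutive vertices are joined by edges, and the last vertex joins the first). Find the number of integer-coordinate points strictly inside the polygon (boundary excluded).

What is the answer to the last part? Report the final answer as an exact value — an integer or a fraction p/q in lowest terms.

Step 1: total draws C(15,5) = 3003; favorable C(8,5) = 56; P = 8/429; answer 8/429
Step 2: Y1 = 8/429; threaded value p + q = 437; c = 2; cross terms: (2*-34 - 28*-21)=520, (28*22 - 39*-34)=1942, (39*-21 - 2*22)=-863; twice the area = |1599| = 1599; area = 1599/2; boundary points = 13 + 1 + 1 = 15; strictly interior points = area - boundary/2 + 1 = 793; answer 793

793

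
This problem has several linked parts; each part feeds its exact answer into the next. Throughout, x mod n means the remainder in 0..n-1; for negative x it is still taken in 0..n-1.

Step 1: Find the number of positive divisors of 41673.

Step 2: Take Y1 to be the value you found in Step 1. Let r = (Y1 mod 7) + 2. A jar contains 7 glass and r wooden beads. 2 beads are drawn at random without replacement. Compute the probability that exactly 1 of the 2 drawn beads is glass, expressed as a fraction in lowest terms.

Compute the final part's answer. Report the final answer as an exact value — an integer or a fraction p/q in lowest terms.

7/15

Step 1: 41673 = 3 * 29 * 479; number of divisors = (1+1) * (1+1) * (1+1) = 8; answer 8
Step 2: Y1 = 8; r = 3; total draws C(10,2) = 45; favorable C(7,1)*C(3,1) = 21; P = 7/15; answer 7/15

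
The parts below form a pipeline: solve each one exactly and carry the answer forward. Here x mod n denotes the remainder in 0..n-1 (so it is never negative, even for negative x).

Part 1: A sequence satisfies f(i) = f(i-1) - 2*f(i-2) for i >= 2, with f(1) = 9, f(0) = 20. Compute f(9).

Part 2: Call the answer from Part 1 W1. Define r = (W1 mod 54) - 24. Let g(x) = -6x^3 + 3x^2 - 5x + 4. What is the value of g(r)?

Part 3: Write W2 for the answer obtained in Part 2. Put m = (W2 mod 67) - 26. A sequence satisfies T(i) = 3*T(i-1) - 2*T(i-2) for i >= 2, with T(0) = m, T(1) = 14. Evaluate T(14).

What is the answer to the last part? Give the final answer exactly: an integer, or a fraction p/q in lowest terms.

540620

Part 1: f(2) = 1*(9) - 2*(20) = -31; iterating: f(2)=-31, f(3)=-49, f(4)=13, f(5)=111, f(6)=85, f(7)=-137, f(8)=-307, f(9)=-33; answer -33
Part 2: W1 = -33; r = -3; -6*(-3)^3 + 3*(-3)^2 - 5*(-3)^1 + 4 = (162) + (27) + (15) + (4) = 208; answer 208
Part 3: W2 = 208; m = -19; T(2) = 3*(14) - 2*(-19) = 80; iterating: T(2)=80, T(3)=212, T(4)=476, T(5)=1004, T(6)=2060, T(7)=4172, T(8)=8396, T(9)=16844, T(10)=33740, T(11)=67532, T(12)=135116, T(13)=270284, T(14)=540620; answer 540620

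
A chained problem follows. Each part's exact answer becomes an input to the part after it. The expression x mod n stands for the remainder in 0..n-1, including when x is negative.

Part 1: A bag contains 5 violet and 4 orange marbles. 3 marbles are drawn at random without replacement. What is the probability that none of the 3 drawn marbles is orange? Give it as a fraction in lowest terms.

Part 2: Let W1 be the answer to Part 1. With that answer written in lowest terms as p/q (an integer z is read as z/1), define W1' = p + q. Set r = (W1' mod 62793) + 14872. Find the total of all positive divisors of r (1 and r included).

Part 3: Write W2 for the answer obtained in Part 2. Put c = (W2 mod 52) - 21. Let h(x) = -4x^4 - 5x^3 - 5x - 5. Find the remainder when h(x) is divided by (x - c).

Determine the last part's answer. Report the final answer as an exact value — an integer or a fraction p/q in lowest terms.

Part 1: total draws C(9,3) = 84; favorable C(5,3) = 10; P = 5/42; answer 5/42
Part 2: W1 = 5/42; threaded value p + q = 47; r = 14919; 14919 = 3 * 4973; sigma = (1 + 3) * (1 + 4973) = 4 * 4974 = 19896; answer 19896
Part 3: W2 = 19896; c = 11; remainder = value at the root: -4*(11)^4 - 5*(11)^3 - 5*(11)^1 - 5 = (-58564) + (-6655) + (-55) + (-5) = -65279; answer -65279

-65279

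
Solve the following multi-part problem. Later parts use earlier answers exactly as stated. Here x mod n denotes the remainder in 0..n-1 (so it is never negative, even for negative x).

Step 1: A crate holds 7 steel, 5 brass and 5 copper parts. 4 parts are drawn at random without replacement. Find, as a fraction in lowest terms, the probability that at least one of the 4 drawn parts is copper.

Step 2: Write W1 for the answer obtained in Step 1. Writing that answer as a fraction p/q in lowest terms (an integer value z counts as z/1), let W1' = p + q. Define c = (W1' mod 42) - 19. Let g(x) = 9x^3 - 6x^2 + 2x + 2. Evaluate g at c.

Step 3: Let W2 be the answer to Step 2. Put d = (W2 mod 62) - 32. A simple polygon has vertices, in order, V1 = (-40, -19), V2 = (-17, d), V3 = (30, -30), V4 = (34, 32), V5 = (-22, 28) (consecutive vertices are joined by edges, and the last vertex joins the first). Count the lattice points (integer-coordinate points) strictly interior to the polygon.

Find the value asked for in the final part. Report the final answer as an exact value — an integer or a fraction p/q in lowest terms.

Step 1: total draws C(17,4) = 2380; complement C(12,4) = 495; favorable 2380 - 495 = 1885; P = 377/476; answer 377/476
Step 2: W1 = 377/476; threaded value p + q = 853; c = -6; 9*(-6)^3 - 6*(-6)^2 + 2*(-6)^1 + 2 = (-1944) + (-216) + (-12) + (2) = -2170; answer -2170
Step 3: W2 = -2170; d = -32; cross terms: (-40*-32 - -17*-19)=957, (-17*-30 - 30*-32)=1470, (30*32 - 34*-30)=1980, (34*28 - -22*32)=1656, (-22*-19 - -40*28)=1538; twice the area = |7601| = 7601; area = 7601/2; boundary points = 1 + 1 + 2 + 4 + 1 = 9; strictly interior points = area - boundary/2 + 1 = 3797; answer 3797

3797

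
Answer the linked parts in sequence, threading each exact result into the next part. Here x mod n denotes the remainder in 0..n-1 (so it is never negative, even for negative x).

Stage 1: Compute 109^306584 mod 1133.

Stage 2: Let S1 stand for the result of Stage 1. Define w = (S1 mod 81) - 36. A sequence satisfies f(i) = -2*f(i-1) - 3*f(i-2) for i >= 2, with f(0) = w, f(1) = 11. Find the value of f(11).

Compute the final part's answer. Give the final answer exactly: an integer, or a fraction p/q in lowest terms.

-1507

Stage 1: squarings mod 1133: 109^1=109, 109^2=551, 109^4=1090, 109^8=716, 109^16=540, 109^32=419, 109^64=1079, 109^128=650, 109^256=1024, 109^512=551, 109^1024=1090, 109^2048=716, 109^4096=540, 109^8192=419, 109^16384=1079, 109^32768=650, 109^65536=1024, 109^131072=551, 109^262144=1090; 109^306584 = 109^8 * 109^16 * 109^128 * 109^256 * 109^1024 * 109^2048 * 109^8192 * 109^32768 * 109^262144 = 1068 (mod 1133); answer 1068
Stage 2: S1 = 1068; w = -21; f(2) = -2*(11) - 3*(-21) = 41; iterating: f(2)=41, f(3)=-115, f(4)=107, f(5)=131, f(6)=-583, f(7)=773, f(8)=203, f(9)=-2725, f(10)=4841, f(11)=-1507; answer -1507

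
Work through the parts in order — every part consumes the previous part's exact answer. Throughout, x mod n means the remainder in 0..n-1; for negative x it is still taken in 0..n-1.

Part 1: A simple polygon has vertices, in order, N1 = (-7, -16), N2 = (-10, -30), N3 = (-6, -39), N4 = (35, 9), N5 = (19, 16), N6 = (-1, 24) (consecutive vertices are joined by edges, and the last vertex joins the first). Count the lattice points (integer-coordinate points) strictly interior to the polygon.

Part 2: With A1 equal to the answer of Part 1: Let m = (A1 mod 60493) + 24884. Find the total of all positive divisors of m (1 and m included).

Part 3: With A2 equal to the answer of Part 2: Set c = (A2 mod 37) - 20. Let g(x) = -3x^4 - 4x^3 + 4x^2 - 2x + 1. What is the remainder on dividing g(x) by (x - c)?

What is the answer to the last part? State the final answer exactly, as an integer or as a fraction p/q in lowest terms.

-33619

Part 1: cross terms: (-7*-30 - -10*-16)=50, (-10*-39 - -6*-30)=210, (-6*9 - 35*-39)=1311, (35*16 - 19*9)=389, (19*24 - -1*16)=472, (-1*-16 - -7*24)=184; twice the area = |2616| = 2616; area = 1308; boundary points = 1 + 1 + 1 + 1 + 4 + 2 = 10; strictly interior points = area - boundary/2 + 1 = 1304; answer 1304
Part 2: A1 = 1304; m = 26188; 26188 = 2^2 * 6547; sigma = (1 + 2 + 4) * (1 + 6547) = 7 * 6548 = 45836; answer 45836
Part 3: A2 = 45836; c = 10; remainder = value at the root: -3*(10)^4 - 4*(10)^3 + 4*(10)^2 - 2*(10)^1 + 1 = (-30000) + (-4000) + (400) + (-20) + (1) = -33619; answer -33619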